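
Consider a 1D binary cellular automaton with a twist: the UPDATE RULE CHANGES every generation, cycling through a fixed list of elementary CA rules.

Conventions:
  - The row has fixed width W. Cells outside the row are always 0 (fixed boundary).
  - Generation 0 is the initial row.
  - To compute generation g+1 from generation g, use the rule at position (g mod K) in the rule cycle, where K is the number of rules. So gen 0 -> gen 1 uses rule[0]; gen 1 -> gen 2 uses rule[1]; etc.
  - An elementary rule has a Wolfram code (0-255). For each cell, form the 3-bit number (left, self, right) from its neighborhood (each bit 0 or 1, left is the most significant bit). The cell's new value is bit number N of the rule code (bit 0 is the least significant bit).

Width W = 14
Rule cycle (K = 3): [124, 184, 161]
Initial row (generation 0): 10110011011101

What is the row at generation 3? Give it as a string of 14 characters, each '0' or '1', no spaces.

Answer: 01101011010100

Derivation:
Gen 0: 10110011011101
Gen 1 (rule 124): 11111011110111
Gen 2 (rule 184): 11110111101110
Gen 3 (rule 161): 01101011010100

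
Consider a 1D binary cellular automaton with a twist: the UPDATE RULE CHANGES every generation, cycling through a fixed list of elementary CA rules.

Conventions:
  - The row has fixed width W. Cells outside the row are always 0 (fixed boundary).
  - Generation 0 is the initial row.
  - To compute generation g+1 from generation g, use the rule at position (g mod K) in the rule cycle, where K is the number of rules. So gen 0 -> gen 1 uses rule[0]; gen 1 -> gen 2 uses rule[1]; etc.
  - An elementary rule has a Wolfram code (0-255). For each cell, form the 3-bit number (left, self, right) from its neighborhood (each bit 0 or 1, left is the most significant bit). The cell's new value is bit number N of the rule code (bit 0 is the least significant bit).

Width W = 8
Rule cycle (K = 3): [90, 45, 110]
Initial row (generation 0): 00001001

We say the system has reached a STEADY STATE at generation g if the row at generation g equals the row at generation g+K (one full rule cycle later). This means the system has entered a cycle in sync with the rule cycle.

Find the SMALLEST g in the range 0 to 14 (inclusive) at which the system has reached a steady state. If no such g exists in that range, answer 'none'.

Answer: 9

Derivation:
Gen 0: 00001001
Gen 1 (rule 90): 00010110
Gen 2 (rule 45): 11011100
Gen 3 (rule 110): 11110100
Gen 4 (rule 90): 10010010
Gen 5 (rule 45): 10010010
Gen 6 (rule 110): 10110110
Gen 7 (rule 90): 00110111
Gen 8 (rule 45): 10101100
Gen 9 (rule 110): 11111100
Gen 10 (rule 90): 10000110
Gen 11 (rule 45): 10110100
Gen 12 (rule 110): 11111100
Gen 13 (rule 90): 10000110
Gen 14 (rule 45): 10110100
Gen 15 (rule 110): 11111100
Gen 16 (rule 90): 10000110
Gen 17 (rule 45): 10110100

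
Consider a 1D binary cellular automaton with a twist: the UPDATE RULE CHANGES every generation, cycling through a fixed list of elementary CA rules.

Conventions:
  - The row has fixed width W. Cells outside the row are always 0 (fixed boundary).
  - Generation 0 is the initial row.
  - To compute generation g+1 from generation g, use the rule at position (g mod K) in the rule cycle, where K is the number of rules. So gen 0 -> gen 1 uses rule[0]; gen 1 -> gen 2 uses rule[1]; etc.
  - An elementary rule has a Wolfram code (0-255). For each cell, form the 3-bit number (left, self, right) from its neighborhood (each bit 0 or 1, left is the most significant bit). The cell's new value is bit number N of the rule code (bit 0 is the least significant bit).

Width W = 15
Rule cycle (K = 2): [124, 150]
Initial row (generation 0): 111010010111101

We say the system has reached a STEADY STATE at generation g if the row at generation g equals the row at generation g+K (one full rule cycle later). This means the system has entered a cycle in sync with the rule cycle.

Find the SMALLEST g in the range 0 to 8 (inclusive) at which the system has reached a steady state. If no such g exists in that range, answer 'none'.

Gen 0: 111010010111101
Gen 1 (rule 124): 101111011100111
Gen 2 (rule 150): 100110001011010
Gen 3 (rule 124): 110111001111111
Gen 4 (rule 150): 000010110111110
Gen 5 (rule 124): 000011111100011
Gen 6 (rule 150): 000101111010100
Gen 7 (rule 124): 000111001111110
Gen 8 (rule 150): 001010110111101
Gen 9 (rule 124): 001111111100111
Gen 10 (rule 150): 010111111011010

Answer: none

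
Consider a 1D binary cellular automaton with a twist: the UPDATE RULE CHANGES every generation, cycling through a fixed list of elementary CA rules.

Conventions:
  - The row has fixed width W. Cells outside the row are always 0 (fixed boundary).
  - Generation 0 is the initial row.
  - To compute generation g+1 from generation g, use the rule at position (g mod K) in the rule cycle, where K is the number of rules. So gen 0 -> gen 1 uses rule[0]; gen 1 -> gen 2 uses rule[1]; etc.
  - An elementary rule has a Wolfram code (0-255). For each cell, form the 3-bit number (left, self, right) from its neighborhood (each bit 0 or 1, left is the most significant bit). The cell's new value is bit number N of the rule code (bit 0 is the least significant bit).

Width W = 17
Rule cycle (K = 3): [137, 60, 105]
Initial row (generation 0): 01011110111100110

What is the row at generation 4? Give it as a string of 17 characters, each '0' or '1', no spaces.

Gen 0: 01011110111100110
Gen 1 (rule 137): 00011100111000100
Gen 2 (rule 60): 00010010100100110
Gen 3 (rule 105): 11000001000000110
Gen 4 (rule 137): 10011100011110100

Answer: 10011100011110100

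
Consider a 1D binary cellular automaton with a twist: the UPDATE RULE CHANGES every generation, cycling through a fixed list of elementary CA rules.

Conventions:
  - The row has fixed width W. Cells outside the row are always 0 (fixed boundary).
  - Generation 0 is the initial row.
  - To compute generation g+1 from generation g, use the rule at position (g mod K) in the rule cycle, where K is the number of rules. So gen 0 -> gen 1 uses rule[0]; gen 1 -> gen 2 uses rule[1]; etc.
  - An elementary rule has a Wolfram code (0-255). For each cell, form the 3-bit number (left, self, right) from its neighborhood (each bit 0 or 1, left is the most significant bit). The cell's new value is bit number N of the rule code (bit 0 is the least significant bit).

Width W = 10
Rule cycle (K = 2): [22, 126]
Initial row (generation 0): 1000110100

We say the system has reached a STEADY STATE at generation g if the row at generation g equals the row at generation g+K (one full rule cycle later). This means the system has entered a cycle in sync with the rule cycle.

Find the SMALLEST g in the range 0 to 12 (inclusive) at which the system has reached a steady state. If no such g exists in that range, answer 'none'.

Answer: 3

Derivation:
Gen 0: 1000110100
Gen 1 (rule 22): 1101000110
Gen 2 (rule 126): 1111101111
Gen 3 (rule 22): 0000000000
Gen 4 (rule 126): 0000000000
Gen 5 (rule 22): 0000000000
Gen 6 (rule 126): 0000000000
Gen 7 (rule 22): 0000000000
Gen 8 (rule 126): 0000000000
Gen 9 (rule 22): 0000000000
Gen 10 (rule 126): 0000000000
Gen 11 (rule 22): 0000000000
Gen 12 (rule 126): 0000000000
Gen 13 (rule 22): 0000000000
Gen 14 (rule 126): 0000000000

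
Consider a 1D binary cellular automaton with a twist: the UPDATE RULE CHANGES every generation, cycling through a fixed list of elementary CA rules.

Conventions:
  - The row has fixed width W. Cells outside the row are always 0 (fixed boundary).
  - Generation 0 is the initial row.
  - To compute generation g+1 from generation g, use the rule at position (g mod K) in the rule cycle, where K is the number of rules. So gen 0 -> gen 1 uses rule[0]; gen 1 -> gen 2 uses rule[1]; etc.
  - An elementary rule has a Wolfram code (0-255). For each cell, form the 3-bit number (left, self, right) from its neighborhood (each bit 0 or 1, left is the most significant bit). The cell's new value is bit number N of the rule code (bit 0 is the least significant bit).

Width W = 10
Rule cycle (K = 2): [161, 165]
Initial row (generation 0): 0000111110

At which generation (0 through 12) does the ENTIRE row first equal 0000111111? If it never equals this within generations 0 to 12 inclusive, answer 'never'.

Gen 0: 0000111110
Gen 1 (rule 161): 1110011100
Gen 2 (rule 165): 0100001001
Gen 3 (rule 161): 0001100000
Gen 4 (rule 165): 1100001111
Gen 5 (rule 161): 0001100110
Gen 6 (rule 165): 1100000000
Gen 7 (rule 161): 0001111111
Gen 8 (rule 165): 1100111110
Gen 9 (rule 161): 0000011100
Gen 10 (rule 165): 1111001001
Gen 11 (rule 161): 0110000000
Gen 12 (rule 165): 0000111111

Answer: 12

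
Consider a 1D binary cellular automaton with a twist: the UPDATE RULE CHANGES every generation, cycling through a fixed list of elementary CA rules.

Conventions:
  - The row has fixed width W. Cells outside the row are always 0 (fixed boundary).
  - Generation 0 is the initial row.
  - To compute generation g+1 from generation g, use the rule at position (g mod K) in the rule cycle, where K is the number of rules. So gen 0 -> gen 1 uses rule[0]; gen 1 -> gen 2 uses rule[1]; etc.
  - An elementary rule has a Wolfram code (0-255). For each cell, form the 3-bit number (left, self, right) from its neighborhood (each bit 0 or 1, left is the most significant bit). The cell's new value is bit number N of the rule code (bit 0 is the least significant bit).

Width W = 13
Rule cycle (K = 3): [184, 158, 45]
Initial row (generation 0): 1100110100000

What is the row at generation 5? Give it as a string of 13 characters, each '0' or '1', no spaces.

Answer: 1111111001011

Derivation:
Gen 0: 1100110100000
Gen 1 (rule 184): 1010101010000
Gen 2 (rule 158): 1010101011000
Gen 3 (rule 45): 1111111110011
Gen 4 (rule 184): 1111111101010
Gen 5 (rule 158): 1111111001011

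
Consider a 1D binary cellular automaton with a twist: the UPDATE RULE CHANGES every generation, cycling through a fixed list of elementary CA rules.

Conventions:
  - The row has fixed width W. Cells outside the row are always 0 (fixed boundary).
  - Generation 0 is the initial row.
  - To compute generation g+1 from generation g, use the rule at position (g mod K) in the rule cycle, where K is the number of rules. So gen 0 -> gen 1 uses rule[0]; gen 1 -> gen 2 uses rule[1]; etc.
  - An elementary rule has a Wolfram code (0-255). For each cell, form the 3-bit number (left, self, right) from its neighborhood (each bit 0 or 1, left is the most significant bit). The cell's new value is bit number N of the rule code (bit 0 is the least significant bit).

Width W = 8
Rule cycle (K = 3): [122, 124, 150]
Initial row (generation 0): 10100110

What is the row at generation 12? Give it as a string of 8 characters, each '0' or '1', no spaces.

Gen 0: 10100110
Gen 1 (rule 122): 01011111
Gen 2 (rule 124): 01110001
Gen 3 (rule 150): 10101011
Gen 4 (rule 122): 01010111
Gen 5 (rule 124): 01111101
Gen 6 (rule 150): 10111001
Gen 7 (rule 122): 01101110
Gen 8 (rule 124): 01111011
Gen 9 (rule 150): 10110000
Gen 10 (rule 122): 01111000
Gen 11 (rule 124): 01001100
Gen 12 (rule 150): 11110010

Answer: 11110010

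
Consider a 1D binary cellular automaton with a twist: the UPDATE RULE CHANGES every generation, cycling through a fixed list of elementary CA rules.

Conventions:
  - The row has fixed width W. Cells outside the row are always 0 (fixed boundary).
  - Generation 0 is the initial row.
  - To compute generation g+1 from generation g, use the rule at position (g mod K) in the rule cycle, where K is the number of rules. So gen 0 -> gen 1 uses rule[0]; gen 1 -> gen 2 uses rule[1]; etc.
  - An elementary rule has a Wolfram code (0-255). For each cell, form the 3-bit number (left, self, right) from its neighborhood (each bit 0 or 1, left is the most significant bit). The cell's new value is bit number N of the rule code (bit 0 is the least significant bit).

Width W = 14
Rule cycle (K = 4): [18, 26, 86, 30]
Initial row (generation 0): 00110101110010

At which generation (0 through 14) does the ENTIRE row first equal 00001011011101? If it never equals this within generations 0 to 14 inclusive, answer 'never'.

Gen 0: 00110101110010
Gen 1 (rule 18): 01000000001101
Gen 2 (rule 26): 10100000011000
Gen 3 (rule 86): 10110000101100
Gen 4 (rule 30): 10101001101010
Gen 5 (rule 18): 00000110000001
Gen 6 (rule 26): 00001101000010
Gen 7 (rule 86): 00010101100111
Gen 8 (rule 30): 00110101011100
Gen 9 (rule 18): 01000000000010
Gen 10 (rule 26): 10100000000101
Gen 11 (rule 86): 10110000001101
Gen 12 (rule 30): 10101000011001
Gen 13 (rule 18): 00000100100110
Gen 14 (rule 26): 00001011011101

Answer: 14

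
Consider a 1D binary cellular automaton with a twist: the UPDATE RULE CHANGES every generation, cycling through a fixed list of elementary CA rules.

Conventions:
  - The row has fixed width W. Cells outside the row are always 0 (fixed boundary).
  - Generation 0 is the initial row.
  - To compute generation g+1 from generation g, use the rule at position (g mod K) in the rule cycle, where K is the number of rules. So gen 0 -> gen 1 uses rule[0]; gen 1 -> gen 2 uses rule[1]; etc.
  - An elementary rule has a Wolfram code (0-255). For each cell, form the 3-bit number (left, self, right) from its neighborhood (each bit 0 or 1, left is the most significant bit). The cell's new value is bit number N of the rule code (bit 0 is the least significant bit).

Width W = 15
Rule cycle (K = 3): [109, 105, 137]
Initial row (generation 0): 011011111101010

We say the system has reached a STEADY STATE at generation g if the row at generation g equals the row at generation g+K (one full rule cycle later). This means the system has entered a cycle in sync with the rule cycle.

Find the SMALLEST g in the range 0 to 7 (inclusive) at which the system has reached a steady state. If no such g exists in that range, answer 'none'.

Gen 0: 011011111101010
Gen 1 (rule 109): 011110000111110
Gen 2 (rule 105): 010010110100010
Gen 3 (rule 137): 000000100001000
Gen 4 (rule 109): 111110101101011
Gen 5 (rule 105): 100011011110111
Gen 6 (rule 137): 001010011100110
Gen 7 (rule 109): 101110010100110
Gen 8 (rule 105): 011010001000110
Gen 9 (rule 137): 010000100010100
Gen 10 (rule 109): 010110101011101

Answer: none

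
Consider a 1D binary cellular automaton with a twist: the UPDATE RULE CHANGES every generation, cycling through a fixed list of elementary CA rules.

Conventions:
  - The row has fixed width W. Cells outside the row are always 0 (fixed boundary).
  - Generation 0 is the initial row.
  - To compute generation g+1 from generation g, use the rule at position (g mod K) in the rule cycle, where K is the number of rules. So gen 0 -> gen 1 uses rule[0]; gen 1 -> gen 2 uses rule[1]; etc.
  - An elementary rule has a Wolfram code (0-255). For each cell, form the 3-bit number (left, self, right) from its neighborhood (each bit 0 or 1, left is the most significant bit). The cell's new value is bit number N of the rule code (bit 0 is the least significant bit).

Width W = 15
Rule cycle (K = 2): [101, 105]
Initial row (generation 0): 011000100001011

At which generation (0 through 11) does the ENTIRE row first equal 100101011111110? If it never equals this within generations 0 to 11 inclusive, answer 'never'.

Answer: 2

Derivation:
Gen 0: 011000100001011
Gen 1 (rule 101): 001010101101101
Gen 2 (rule 105): 100101011111110
Gen 3 (rule 101): 100111100000010
Gen 4 (rule 105): 000100101111000
Gen 5 (rule 101): 110100110001011
Gen 6 (rule 105): 111000110100111
Gen 7 (rule 101): 001010011100001
Gen 8 (rule 105): 100100010101100
Gen 9 (rule 101): 100101011110101
Gen 10 (rule 105): 000010110011010
Gen 11 (rule 101): 111011010001110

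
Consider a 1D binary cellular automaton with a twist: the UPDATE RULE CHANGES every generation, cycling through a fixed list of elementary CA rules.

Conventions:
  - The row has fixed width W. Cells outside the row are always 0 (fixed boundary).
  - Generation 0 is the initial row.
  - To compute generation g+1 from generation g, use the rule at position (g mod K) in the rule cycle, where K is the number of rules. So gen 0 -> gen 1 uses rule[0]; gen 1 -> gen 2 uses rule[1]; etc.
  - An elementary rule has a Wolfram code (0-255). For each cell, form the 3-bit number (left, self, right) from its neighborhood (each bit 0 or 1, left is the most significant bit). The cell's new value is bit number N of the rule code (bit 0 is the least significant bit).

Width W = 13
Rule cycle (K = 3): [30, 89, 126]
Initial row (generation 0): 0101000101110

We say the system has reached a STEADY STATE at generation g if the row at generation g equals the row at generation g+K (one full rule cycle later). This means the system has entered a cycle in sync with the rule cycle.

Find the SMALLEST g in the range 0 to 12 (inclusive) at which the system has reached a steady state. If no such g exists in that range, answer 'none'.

Answer: none

Derivation:
Gen 0: 0101000101110
Gen 1 (rule 30): 1101101101001
Gen 2 (rule 89): 1101101100100
Gen 3 (rule 126): 1111111111110
Gen 4 (rule 30): 1000000000001
Gen 5 (rule 89): 0111111111100
Gen 6 (rule 126): 1100000000110
Gen 7 (rule 30): 1010000001101
Gen 8 (rule 89): 0001111101100
Gen 9 (rule 126): 0011000111110
Gen 10 (rule 30): 0110101100001
Gen 11 (rule 89): 0110001111100
Gen 12 (rule 126): 1111011000110
Gen 13 (rule 30): 1000010101101
Gen 14 (rule 89): 0111000001100
Gen 15 (rule 126): 1101100011110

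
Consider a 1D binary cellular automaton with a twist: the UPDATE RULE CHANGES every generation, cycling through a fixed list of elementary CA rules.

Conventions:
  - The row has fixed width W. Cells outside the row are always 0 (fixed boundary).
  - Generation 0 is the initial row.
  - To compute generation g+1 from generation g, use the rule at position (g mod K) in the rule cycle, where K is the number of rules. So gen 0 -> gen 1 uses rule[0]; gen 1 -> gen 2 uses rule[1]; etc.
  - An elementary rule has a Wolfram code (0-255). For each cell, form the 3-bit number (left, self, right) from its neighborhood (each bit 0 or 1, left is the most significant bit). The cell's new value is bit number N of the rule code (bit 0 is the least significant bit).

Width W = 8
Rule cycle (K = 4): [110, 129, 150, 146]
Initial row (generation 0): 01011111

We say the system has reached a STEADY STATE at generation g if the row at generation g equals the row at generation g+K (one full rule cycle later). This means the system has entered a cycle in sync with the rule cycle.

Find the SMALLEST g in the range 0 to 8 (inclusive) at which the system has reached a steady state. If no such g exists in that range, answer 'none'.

Gen 0: 01011111
Gen 1 (rule 110): 11110001
Gen 2 (rule 129): 01100100
Gen 3 (rule 150): 10011110
Gen 4 (rule 146): 01101101
Gen 5 (rule 110): 11111111
Gen 6 (rule 129): 01111110
Gen 7 (rule 150): 10111101
Gen 8 (rule 146): 00011000
Gen 9 (rule 110): 00111000
Gen 10 (rule 129): 10010011
Gen 11 (rule 150): 11111100
Gen 12 (rule 146): 01111010

Answer: none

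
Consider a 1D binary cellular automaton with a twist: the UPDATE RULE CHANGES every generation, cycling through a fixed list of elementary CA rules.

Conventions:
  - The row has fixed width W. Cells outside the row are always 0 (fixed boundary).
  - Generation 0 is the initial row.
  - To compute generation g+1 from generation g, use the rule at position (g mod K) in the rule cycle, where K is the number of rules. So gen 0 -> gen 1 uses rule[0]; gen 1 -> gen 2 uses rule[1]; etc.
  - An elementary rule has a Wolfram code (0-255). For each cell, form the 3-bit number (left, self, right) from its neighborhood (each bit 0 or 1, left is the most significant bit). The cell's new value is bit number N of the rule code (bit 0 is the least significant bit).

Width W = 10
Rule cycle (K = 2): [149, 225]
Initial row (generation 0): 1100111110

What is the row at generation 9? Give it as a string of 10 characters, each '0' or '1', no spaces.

Answer: 0100111011

Derivation:
Gen 0: 1100111110
Gen 1 (rule 149): 0010011101
Gen 2 (rule 225): 1000001110
Gen 3 (rule 149): 1111100101
Gen 4 (rule 225): 0111100010
Gen 5 (rule 149): 0011011011
Gen 6 (rule 225): 1001101101
Gen 7 (rule 149): 1100000001
Gen 8 (rule 225): 0101111100
Gen 9 (rule 149): 0100111011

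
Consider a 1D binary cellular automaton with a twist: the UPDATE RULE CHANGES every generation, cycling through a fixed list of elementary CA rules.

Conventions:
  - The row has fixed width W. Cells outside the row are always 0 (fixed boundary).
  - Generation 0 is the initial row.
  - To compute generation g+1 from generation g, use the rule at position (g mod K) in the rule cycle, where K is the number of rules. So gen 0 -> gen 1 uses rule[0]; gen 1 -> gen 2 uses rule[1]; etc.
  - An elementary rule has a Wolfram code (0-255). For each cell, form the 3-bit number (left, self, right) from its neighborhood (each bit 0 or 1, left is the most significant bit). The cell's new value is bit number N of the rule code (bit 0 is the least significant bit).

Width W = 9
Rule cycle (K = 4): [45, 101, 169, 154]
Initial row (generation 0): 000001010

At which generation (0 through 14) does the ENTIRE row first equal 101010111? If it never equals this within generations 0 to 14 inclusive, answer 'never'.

Answer: 5

Derivation:
Gen 0: 000001010
Gen 1 (rule 45): 111101110
Gen 2 (rule 101): 000110010
Gen 3 (rule 169): 110100000
Gen 4 (rule 154): 100010000
Gen 5 (rule 45): 101010111
Gen 6 (rule 101): 111111001
Gen 7 (rule 169): 111110000
Gen 8 (rule 154): 111101000
Gen 9 (rule 45): 100011011
Gen 10 (rule 101): 101001101
Gen 11 (rule 169): 010001010
Gen 12 (rule 154): 101010001
Gen 13 (rule 45): 111110101
Gen 14 (rule 101): 000011111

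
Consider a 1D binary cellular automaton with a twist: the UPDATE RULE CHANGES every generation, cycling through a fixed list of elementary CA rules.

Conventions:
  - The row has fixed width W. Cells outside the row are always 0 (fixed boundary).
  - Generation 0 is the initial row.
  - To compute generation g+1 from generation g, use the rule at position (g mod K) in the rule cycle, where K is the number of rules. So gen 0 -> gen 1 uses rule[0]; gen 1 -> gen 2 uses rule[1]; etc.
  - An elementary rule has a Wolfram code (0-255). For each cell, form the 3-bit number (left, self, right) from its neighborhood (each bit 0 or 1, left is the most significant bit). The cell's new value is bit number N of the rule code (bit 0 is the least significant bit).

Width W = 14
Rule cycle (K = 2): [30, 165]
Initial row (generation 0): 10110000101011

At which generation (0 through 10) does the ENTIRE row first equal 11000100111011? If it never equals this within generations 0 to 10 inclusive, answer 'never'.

Gen 0: 10110000101011
Gen 1 (rule 30): 10101001101010
Gen 2 (rule 165): 11111000011110
Gen 3 (rule 30): 10000100110001
Gen 4 (rule 165): 10110100000101
Gen 5 (rule 30): 10100110001101
Gen 6 (rule 165): 11100000100011
Gen 7 (rule 30): 10010001110110
Gen 8 (rule 165): 10010100101000
Gen 9 (rule 30): 11110111101100
Gen 10 (rule 165): 01101011010001

Answer: never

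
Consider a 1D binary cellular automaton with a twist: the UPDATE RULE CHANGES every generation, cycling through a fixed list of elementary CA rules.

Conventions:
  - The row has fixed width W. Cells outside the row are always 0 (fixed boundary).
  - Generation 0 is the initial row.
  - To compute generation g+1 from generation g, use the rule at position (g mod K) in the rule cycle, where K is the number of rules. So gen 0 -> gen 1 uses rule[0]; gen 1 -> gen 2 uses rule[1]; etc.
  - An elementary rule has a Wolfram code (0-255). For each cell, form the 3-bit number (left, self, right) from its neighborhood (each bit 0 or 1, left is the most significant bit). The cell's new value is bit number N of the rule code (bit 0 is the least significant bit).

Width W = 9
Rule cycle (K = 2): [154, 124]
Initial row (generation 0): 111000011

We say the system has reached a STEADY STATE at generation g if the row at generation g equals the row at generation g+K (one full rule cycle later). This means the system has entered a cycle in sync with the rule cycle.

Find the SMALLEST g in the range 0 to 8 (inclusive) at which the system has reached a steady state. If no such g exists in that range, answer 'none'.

Gen 0: 111000011
Gen 1 (rule 154): 110100110
Gen 2 (rule 124): 111110111
Gen 3 (rule 154): 111100110
Gen 4 (rule 124): 100110111
Gen 5 (rule 154): 011100110
Gen 6 (rule 124): 010110111
Gen 7 (rule 154): 100100110
Gen 8 (rule 124): 110110111
Gen 9 (rule 154): 100100110
Gen 10 (rule 124): 110110111

Answer: 7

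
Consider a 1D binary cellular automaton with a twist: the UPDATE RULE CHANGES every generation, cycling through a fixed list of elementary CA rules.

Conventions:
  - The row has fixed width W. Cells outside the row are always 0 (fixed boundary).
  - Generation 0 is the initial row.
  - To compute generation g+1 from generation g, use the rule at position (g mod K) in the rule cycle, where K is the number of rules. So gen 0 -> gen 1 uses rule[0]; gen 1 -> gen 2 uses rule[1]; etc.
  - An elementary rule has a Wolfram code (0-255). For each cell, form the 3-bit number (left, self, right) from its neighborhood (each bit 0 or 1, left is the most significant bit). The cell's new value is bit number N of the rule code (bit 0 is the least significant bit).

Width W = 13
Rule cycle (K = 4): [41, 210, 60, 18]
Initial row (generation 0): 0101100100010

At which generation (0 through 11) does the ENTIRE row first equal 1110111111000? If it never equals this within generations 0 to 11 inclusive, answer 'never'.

Answer: never

Derivation:
Gen 0: 0101100100010
Gen 1 (rule 41): 0011000001000
Gen 2 (rule 210): 0101100010100
Gen 3 (rule 60): 0111010011110
Gen 4 (rule 18): 1000001100001
Gen 5 (rule 41): 0011101001100
Gen 6 (rule 210): 0101100110110
Gen 7 (rule 60): 0111010101101
Gen 8 (rule 18): 1000000000000
Gen 9 (rule 41): 0011111111111
Gen 10 (rule 210): 0101111111111
Gen 11 (rule 60): 0111000000000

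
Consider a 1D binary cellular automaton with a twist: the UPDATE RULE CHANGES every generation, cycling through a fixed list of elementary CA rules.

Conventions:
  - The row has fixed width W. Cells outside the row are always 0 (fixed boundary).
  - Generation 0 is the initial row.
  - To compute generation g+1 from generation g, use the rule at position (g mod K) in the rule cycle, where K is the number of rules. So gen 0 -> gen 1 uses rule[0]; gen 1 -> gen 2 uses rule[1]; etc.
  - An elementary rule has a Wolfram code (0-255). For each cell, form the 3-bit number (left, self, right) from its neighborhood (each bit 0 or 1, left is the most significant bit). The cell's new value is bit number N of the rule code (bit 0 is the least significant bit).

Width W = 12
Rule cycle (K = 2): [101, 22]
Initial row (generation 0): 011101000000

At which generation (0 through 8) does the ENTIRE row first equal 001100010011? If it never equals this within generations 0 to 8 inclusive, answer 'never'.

Answer: never

Derivation:
Gen 0: 011101000000
Gen 1 (rule 101): 000111011111
Gen 2 (rule 22): 001000000000
Gen 3 (rule 101): 101011111111
Gen 4 (rule 22): 101000000000
Gen 5 (rule 101): 111011111111
Gen 6 (rule 22): 000000000000
Gen 7 (rule 101): 111111111111
Gen 8 (rule 22): 000000000000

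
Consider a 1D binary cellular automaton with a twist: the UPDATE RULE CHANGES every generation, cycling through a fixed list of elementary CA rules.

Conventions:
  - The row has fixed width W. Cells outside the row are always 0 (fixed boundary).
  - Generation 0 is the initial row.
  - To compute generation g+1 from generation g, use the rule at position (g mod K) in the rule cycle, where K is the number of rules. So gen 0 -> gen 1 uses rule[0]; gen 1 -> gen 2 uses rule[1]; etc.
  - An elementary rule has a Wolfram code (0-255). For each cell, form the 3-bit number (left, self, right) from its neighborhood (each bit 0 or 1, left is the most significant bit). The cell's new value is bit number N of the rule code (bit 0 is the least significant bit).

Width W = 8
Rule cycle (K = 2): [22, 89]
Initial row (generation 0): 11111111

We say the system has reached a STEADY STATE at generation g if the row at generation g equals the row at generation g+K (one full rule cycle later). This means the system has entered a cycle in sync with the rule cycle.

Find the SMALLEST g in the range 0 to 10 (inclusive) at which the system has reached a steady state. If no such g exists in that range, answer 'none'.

Answer: 0

Derivation:
Gen 0: 11111111
Gen 1 (rule 22): 00000000
Gen 2 (rule 89): 11111111
Gen 3 (rule 22): 00000000
Gen 4 (rule 89): 11111111
Gen 5 (rule 22): 00000000
Gen 6 (rule 89): 11111111
Gen 7 (rule 22): 00000000
Gen 8 (rule 89): 11111111
Gen 9 (rule 22): 00000000
Gen 10 (rule 89): 11111111
Gen 11 (rule 22): 00000000
Gen 12 (rule 89): 11111111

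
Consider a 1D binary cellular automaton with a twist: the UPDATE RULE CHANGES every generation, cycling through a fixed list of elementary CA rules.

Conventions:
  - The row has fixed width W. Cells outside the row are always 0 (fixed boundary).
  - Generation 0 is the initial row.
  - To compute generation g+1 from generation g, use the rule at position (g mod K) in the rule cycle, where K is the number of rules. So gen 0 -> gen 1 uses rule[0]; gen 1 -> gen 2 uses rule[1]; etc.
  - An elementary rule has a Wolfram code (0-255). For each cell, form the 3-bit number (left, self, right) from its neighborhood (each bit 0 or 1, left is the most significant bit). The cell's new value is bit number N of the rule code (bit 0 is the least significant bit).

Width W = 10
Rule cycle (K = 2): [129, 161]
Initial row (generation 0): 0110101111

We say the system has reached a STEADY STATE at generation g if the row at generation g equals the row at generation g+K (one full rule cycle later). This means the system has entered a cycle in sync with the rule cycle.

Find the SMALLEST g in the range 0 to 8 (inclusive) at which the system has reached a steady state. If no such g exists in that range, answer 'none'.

Gen 0: 0110101111
Gen 1 (rule 129): 0000000110
Gen 2 (rule 161): 1111110000
Gen 3 (rule 129): 0111100111
Gen 4 (rule 161): 0011000010
Gen 5 (rule 129): 1000011000
Gen 6 (rule 161): 0011000011
Gen 7 (rule 129): 1000011000
Gen 8 (rule 161): 0011000011
Gen 9 (rule 129): 1000011000
Gen 10 (rule 161): 0011000011

Answer: 5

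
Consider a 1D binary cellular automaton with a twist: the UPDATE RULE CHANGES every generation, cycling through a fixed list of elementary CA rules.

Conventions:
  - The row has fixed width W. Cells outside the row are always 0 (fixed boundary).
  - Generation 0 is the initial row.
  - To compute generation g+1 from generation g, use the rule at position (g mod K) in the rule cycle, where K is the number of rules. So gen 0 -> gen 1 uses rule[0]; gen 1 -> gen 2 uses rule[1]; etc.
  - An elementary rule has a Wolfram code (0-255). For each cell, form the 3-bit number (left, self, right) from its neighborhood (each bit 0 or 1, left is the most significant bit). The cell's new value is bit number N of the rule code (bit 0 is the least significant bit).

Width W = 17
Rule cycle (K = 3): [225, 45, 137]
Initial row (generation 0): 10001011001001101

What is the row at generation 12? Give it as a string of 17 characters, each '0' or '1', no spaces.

Gen 0: 10001011001001101
Gen 1 (rule 225): 00100101000000110
Gen 2 (rule 45): 10100111011110100
Gen 3 (rule 137): 00000110011100001
Gen 4 (rule 225): 11110010001101100
Gen 5 (rule 45): 10000010101011001
Gen 6 (rule 137): 00111000000010000
Gen 7 (rule 225): 10011011111000111
Gen 8 (rule 45): 10010110000010100
Gen 9 (rule 137): 00000100111000001
Gen 10 (rule 225): 11110000011011100
Gen 11 (rule 45): 10000111010110001
Gen 12 (rule 137): 00110110000100100

Answer: 00110110000100100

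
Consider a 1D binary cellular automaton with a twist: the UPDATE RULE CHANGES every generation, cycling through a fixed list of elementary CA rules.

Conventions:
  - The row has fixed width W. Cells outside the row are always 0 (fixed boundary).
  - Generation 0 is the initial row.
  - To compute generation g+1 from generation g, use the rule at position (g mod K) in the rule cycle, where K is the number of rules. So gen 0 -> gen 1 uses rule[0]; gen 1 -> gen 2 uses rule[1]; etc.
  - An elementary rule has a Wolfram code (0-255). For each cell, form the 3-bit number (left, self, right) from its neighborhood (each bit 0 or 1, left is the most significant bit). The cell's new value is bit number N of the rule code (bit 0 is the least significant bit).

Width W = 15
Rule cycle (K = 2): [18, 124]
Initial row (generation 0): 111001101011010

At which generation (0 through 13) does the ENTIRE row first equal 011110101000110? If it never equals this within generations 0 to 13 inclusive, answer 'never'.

Answer: never

Derivation:
Gen 0: 111001101011010
Gen 1 (rule 18): 000110000000001
Gen 2 (rule 124): 000111000000001
Gen 3 (rule 18): 001000100000010
Gen 4 (rule 124): 001100110000011
Gen 5 (rule 18): 010011001000100
Gen 6 (rule 124): 011011101100110
Gen 7 (rule 18): 100000000011001
Gen 8 (rule 124): 110000000011101
Gen 9 (rule 18): 001000000100000
Gen 10 (rule 124): 001100000110000
Gen 11 (rule 18): 010010001001000
Gen 12 (rule 124): 011011001101100
Gen 13 (rule 18): 100000110000010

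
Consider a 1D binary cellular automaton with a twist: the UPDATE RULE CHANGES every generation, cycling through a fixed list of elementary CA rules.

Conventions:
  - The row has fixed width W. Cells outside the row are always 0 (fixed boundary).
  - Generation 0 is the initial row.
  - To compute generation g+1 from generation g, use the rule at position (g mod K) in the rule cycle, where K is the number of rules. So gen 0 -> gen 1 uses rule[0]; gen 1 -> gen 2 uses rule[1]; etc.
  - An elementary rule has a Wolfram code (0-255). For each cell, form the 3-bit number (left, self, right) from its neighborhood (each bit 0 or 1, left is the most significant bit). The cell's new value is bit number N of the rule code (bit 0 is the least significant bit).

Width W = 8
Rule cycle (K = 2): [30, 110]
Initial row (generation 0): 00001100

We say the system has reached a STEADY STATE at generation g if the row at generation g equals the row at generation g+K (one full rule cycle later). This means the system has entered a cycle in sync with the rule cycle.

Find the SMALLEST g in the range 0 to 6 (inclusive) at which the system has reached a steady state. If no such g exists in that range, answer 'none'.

Answer: none

Derivation:
Gen 0: 00001100
Gen 1 (rule 30): 00011010
Gen 2 (rule 110): 00111110
Gen 3 (rule 30): 01100001
Gen 4 (rule 110): 11100011
Gen 5 (rule 30): 10010110
Gen 6 (rule 110): 10111110
Gen 7 (rule 30): 10100001
Gen 8 (rule 110): 11100011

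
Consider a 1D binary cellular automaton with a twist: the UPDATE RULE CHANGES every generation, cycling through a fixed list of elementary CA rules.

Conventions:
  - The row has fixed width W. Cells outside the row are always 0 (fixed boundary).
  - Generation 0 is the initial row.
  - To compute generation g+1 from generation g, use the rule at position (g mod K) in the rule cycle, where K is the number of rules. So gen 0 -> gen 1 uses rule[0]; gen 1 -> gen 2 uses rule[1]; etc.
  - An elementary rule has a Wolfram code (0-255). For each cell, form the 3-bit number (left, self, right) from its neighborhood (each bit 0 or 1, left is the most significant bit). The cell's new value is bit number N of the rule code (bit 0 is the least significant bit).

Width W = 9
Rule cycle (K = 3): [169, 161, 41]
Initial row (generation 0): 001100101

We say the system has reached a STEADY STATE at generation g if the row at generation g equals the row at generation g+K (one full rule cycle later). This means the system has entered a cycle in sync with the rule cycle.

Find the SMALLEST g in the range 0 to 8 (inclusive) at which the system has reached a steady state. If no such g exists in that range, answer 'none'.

Answer: 2

Derivation:
Gen 0: 001100101
Gen 1 (rule 169): 101000010
Gen 2 (rule 161): 010011000
Gen 3 (rule 41): 000010011
Gen 4 (rule 169): 111000010
Gen 5 (rule 161): 010011000
Gen 6 (rule 41): 000010011
Gen 7 (rule 169): 111000010
Gen 8 (rule 161): 010011000
Gen 9 (rule 41): 000010011
Gen 10 (rule 169): 111000010
Gen 11 (rule 161): 010011000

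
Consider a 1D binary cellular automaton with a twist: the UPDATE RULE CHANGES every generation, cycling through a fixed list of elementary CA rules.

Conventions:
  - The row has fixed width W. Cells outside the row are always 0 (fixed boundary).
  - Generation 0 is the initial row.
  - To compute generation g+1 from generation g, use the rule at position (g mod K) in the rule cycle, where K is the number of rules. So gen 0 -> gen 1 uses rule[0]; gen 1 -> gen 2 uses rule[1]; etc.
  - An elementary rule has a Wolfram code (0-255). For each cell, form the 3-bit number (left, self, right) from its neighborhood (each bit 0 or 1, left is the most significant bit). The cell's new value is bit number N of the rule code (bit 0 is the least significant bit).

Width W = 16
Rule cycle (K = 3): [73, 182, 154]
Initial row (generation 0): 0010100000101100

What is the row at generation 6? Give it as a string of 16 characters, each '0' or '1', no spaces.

Gen 0: 0010100000101100
Gen 1 (rule 73): 1000001110001101
Gen 2 (rule 182): 1100010101010011
Gen 3 (rule 154): 1010100000001110
Gen 4 (rule 73): 0000001111101010
Gen 5 (rule 182): 0000010111011111
Gen 6 (rule 154): 0000100110011110

Answer: 0000100110011110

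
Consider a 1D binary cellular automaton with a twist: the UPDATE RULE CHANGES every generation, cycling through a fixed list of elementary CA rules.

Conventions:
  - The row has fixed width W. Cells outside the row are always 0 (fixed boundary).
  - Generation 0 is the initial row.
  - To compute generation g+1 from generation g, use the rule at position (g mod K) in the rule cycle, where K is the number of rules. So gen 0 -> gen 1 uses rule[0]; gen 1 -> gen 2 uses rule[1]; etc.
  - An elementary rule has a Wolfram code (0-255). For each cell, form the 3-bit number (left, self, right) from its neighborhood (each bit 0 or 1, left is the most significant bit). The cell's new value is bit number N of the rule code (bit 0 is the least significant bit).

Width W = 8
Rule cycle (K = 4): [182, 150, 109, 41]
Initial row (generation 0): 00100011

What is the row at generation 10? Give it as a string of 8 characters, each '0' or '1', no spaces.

Answer: 11111000

Derivation:
Gen 0: 00100011
Gen 1 (rule 182): 01110100
Gen 2 (rule 150): 10100110
Gen 3 (rule 109): 11100110
Gen 4 (rule 41): 10000100
Gen 5 (rule 182): 11001110
Gen 6 (rule 150): 00110101
Gen 7 (rule 109): 10111111
Gen 8 (rule 41): 01100000
Gen 9 (rule 182): 10010000
Gen 10 (rule 150): 11111000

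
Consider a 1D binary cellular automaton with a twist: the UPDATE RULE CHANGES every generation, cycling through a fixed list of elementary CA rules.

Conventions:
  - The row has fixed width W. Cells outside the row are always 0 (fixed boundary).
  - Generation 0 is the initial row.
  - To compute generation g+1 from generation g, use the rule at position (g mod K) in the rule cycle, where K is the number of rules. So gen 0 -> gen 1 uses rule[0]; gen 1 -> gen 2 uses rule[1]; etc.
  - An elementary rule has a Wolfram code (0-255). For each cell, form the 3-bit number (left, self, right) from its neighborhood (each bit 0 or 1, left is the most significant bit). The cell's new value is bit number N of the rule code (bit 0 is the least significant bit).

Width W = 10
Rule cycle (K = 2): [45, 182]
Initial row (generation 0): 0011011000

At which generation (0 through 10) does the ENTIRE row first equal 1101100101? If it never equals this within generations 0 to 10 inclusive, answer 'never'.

Gen 0: 0011011000
Gen 1 (rule 45): 1010110011
Gen 2 (rule 182): 1111001100
Gen 3 (rule 45): 1000001001
Gen 4 (rule 182): 1100011111
Gen 5 (rule 45): 1001010000
Gen 6 (rule 182): 1111111000
Gen 7 (rule 45): 1000000011
Gen 8 (rule 182): 1100000100
Gen 9 (rule 45): 1001110101
Gen 10 (rule 182): 1110101111

Answer: never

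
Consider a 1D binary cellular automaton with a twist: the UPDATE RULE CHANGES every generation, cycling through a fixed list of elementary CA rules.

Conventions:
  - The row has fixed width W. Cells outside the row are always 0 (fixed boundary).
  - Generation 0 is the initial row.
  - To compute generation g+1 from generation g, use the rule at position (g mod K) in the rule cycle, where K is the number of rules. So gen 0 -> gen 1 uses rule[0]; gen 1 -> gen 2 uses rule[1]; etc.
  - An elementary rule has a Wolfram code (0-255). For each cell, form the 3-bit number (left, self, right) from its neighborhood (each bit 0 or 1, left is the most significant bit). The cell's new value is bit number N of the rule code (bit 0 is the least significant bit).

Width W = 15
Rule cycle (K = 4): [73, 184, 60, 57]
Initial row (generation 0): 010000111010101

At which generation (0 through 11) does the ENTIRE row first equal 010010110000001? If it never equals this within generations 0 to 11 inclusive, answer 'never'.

Answer: never

Derivation:
Gen 0: 010000111010101
Gen 1 (rule 73): 000110101000000
Gen 2 (rule 184): 000101010100000
Gen 3 (rule 60): 000111111110000
Gen 4 (rule 57): 110100000001111
Gen 5 (rule 73): 110001111101001
Gen 6 (rule 184): 101001111010100
Gen 7 (rule 60): 111101000111110
Gen 8 (rule 57): 100010110100001
Gen 9 (rule 73): 001000110001100
Gen 10 (rule 184): 000100101001010
Gen 11 (rule 60): 000110111101111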